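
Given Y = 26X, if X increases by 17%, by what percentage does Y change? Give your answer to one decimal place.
17.0%

For Y = 26X:
If X → X(1 + 0.17)
Then Y → Y · (1 + 0.17)^1
     = Y · 1.1700

Percentage change = ((1 + 0.17)^1 − 1) × 100% = 17.0%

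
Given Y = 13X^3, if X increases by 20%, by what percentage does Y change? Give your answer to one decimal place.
72.8%

For Y = 13X^3:
If X → X(1 + 0.2)
Then Y → Y · (1 + 0.2)^3
     = Y · 1.7280

Percentage change = ((1 + 0.2)^3 − 1) × 100% = 72.8%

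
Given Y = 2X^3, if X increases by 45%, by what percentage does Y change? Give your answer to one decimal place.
204.9%

For Y = 2X^3:
If X → X(1 + 0.45)
Then Y → Y · (1 + 0.45)^3
     ≈ Y · 3.0486

Percentage change = ((1 + 0.45)^3 − 1) × 100% ≈ 204.9%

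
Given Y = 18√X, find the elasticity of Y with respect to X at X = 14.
Elasticity = 1/2

Elasticity = (dY/dX) · (X/Y)

dY/dX = 9/√X
At X = 14: dY/dX = 9·√14/14, Y = 18·√14

Elasticity = (9·√14/14) · (14 / (18·√14)) = 1/2

Interpretation: for a small percentage change in X, the percentage change in Y is approximately 0.50 times as large.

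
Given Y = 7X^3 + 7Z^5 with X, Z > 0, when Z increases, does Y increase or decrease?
Y increases

Taking the partial derivative:
∂Y/∂Z = 35Z^4

∂Y/∂Z = 35Z^4 > 0 (assuming positive values)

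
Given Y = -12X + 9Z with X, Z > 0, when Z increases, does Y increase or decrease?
Y increases

Taking the partial derivative:
∂Y/∂Z = 9

∂Y/∂Z = 9 > 0 (assuming positive values)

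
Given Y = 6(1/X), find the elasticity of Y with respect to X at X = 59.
Elasticity = -1

Elasticity = (dY/dX) · (X/Y)

dY/dX = -6/X²
At X = 59: dY/dX = -6/3481, Y = 6/59

Elasticity = (-6/3481) · (59 / (6/59)) = -1

Interpretation: for a small percentage change in X, the percentage change in Y is approximately -1.00 times as large.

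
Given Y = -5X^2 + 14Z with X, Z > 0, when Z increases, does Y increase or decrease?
Y increases

Taking the partial derivative:
∂Y/∂Z = 14

∂Y/∂Z = 14 > 0 (assuming positive values)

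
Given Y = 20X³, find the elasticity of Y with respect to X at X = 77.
Elasticity = 3

Elasticity = (dY/dX) · (X/Y)

dY/dX = 60·X²
At X = 77: dY/dX = 355740, Y = 9130660

Elasticity = 355740 · (77 / 9130660) = 3

Interpretation: for a small percentage change in X, the percentage change in Y is approximately 3.00 times as large.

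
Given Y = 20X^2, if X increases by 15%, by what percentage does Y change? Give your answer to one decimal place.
32.3%

For Y = 20X^2:
If X → X(1 + 0.15)
Then Y → Y · (1 + 0.15)^2
     = Y · 1.3225

Percentage change = ((1 + 0.15)^2 − 1) × 100% ≈ 32.3%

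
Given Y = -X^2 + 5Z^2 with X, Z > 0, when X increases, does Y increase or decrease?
Y decreases

Taking the partial derivative:
∂Y/∂X = -2X

∂Y/∂X = -2X < 0 (assuming positive values)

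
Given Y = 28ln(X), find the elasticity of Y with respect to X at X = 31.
Elasticity = 1/ln(31) ≈ 0.2912

Elasticity = (dY/dX) · (X/Y)

dY/dX = 28/X
At X = 31: dY/dX = 28/31, Y = 28·ln(31)

Elasticity = (28/31) · (31 / (28·ln(31))) = 1/ln(31) ≈ 0.2912

Interpretation: for a small percentage change in X, the percentage change in Y is approximately 0.29 times as large.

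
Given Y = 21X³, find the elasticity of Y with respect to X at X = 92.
Elasticity = 3

Elasticity = (dY/dX) · (X/Y)

dY/dX = 63·X²
At X = 92: dY/dX = 533232, Y = 16352448

Elasticity = 533232 · (92 / 16352448) = 3

Interpretation: for a small percentage change in X, the percentage change in Y is approximately 3.00 times as large.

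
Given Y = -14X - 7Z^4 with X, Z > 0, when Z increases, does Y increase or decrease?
Y decreases

Taking the partial derivative:
∂Y/∂Z = -28Z^3

∂Y/∂Z = -28Z^3 < 0 (assuming positive values)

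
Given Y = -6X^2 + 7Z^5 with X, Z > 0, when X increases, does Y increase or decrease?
Y decreases

Taking the partial derivative:
∂Y/∂X = -12X

∂Y/∂X = -12X < 0 (assuming positive values)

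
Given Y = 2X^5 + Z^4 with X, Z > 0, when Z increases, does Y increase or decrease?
Y increases

Taking the partial derivative:
∂Y/∂Z = 4Z^3

∂Y/∂Z = 4Z^3 > 0 (assuming positive values)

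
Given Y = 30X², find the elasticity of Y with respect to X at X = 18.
Elasticity = 2

Elasticity = (dY/dX) · (X/Y)

dY/dX = 60·X
At X = 18: dY/dX = 1080, Y = 9720

Elasticity = 1080 · (18 / 9720) = 2

Interpretation: for a small percentage change in X, the percentage change in Y is approximately 2.00 times as large.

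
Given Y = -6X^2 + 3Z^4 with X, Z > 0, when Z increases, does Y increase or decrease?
Y increases

Taking the partial derivative:
∂Y/∂Z = 12Z^3

∂Y/∂Z = 12Z^3 > 0 (assuming positive values)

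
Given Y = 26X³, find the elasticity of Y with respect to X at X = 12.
Elasticity = 3

Elasticity = (dY/dX) · (X/Y)

dY/dX = 78·X²
At X = 12: dY/dX = 11232, Y = 44928

Elasticity = 11232 · (12 / 44928) = 3

Interpretation: for a small percentage change in X, the percentage change in Y is approximately 3.00 times as large.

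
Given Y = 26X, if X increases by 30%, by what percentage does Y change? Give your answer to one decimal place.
30.0%

For Y = 26X:
If X → X(1 + 0.3)
Then Y → Y · (1 + 0.3)^1
     = Y · 1.3000

Percentage change = ((1 + 0.3)^1 − 1) × 100% = 30.0%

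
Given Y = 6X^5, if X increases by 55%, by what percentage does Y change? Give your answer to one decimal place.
794.7%

For Y = 6X^5:
If X → X(1 + 0.55)
Then Y → Y · (1 + 0.55)^5
     ≈ Y · 8.9466

Percentage change = ((1 + 0.55)^5 − 1) × 100% ≈ 794.7%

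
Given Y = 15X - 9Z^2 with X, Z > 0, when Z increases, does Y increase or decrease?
Y decreases

Taking the partial derivative:
∂Y/∂Z = -18Z

∂Y/∂Z = -18Z < 0 (assuming positive values)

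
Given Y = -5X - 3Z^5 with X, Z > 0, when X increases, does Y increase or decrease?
Y decreases

Taking the partial derivative:
∂Y/∂X = -5

∂Y/∂X = -5 < 0 (assuming positive values)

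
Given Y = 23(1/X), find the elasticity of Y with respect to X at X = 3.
Elasticity = -1

Elasticity = (dY/dX) · (X/Y)

dY/dX = -23/X²
At X = 3: dY/dX = -23/9, Y = 23/3

Elasticity = (-23/9) · (3 / (23/3)) = -1

Interpretation: for a small percentage change in X, the percentage change in Y is approximately -1.00 times as large.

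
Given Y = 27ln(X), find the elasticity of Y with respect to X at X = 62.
Elasticity = 1/ln(62) ≈ 0.2423

Elasticity = (dY/dX) · (X/Y)

dY/dX = 27/X
At X = 62: dY/dX = 27/62, Y = 27·ln(62)

Elasticity = (27/62) · (62 / (27·ln(62))) = 1/ln(62) ≈ 0.2423

Interpretation: for a small percentage change in X, the percentage change in Y is approximately 0.24 times as large.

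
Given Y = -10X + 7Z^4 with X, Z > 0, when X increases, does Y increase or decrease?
Y decreases

Taking the partial derivative:
∂Y/∂X = -10

∂Y/∂X = -10 < 0 (assuming positive values)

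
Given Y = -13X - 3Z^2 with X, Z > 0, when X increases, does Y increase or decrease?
Y decreases

Taking the partial derivative:
∂Y/∂X = -13

∂Y/∂X = -13 < 0 (assuming positive values)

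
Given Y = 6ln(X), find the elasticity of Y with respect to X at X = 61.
Elasticity = 1/ln(61) ≈ 0.2433

Elasticity = (dY/dX) · (X/Y)

dY/dX = 6/X
At X = 61: dY/dX = 6/61, Y = 6·ln(61)

Elasticity = (6/61) · (61 / (6·ln(61))) = 1/ln(61) ≈ 0.2433

Interpretation: for a small percentage change in X, the percentage change in Y is approximately 0.24 times as large.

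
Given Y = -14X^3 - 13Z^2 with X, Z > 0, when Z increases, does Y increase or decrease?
Y decreases

Taking the partial derivative:
∂Y/∂Z = -26Z

∂Y/∂Z = -26Z < 0 (assuming positive values)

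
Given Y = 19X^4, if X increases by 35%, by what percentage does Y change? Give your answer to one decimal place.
232.2%

For Y = 19X^4:
If X → X(1 + 0.35)
Then Y → Y · (1 + 0.35)^4
     ≈ Y · 3.3215

Percentage change = ((1 + 0.35)^4 − 1) × 100% ≈ 232.2%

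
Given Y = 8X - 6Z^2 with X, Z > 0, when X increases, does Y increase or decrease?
Y increases

Taking the partial derivative:
∂Y/∂X = 8

∂Y/∂X = 8 > 0 (assuming positive values)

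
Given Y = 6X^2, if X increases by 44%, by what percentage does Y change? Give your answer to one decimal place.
107.4%

For Y = 6X^2:
If X → X(1 + 0.44)
Then Y → Y · (1 + 0.44)^2
     = Y · 2.0736

Percentage change = ((1 + 0.44)^2 − 1) × 100% ≈ 107.4%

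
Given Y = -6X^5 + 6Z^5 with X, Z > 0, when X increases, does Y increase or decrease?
Y decreases

Taking the partial derivative:
∂Y/∂X = -30X^4

∂Y/∂X = -30X^4 < 0 (assuming positive values)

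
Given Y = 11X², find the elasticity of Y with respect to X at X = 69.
Elasticity = 2

Elasticity = (dY/dX) · (X/Y)

dY/dX = 22·X
At X = 69: dY/dX = 1518, Y = 52371

Elasticity = 1518 · (69 / 52371) = 2

Interpretation: for a small percentage change in X, the percentage change in Y is approximately 2.00 times as large.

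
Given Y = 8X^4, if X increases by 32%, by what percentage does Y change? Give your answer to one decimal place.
203.6%

For Y = 8X^4:
If X → X(1 + 0.32)
Then Y → Y · (1 + 0.32)^4
     ≈ Y · 3.0360

Percentage change = ((1 + 0.32)^4 − 1) × 100% ≈ 203.6%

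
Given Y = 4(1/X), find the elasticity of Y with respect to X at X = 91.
Elasticity = -1

Elasticity = (dY/dX) · (X/Y)

dY/dX = -4/X²
At X = 91: dY/dX = -4/8281, Y = 4/91

Elasticity = (-4/8281) · (91 / (4/91)) = -1

Interpretation: for a small percentage change in X, the percentage change in Y is approximately -1.00 times as large.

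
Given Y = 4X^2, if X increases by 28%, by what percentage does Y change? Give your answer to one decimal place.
63.8%

For Y = 4X^2:
If X → X(1 + 0.28)
Then Y → Y · (1 + 0.28)^2
     = Y · 1.6384

Percentage change = ((1 + 0.28)^2 − 1) × 100% ≈ 63.8%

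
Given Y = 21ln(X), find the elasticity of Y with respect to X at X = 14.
Elasticity = 1/ln(14) ≈ 0.3789

Elasticity = (dY/dX) · (X/Y)

dY/dX = 21/X
At X = 14: dY/dX = 3/2, Y = 21·ln(14)

Elasticity = (3/2) · (14 / (21·ln(14))) = 1/ln(14) ≈ 0.3789

Interpretation: for a small percentage change in X, the percentage change in Y is approximately 0.38 times as large.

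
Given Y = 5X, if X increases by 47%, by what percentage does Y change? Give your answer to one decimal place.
47.0%

For Y = 5X:
If X → X(1 + 0.47)
Then Y → Y · (1 + 0.47)^1
     = Y · 1.4700

Percentage change = ((1 + 0.47)^1 − 1) × 100% = 47.0%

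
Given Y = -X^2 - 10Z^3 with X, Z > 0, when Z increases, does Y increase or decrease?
Y decreases

Taking the partial derivative:
∂Y/∂Z = -30Z^2

∂Y/∂Z = -30Z^2 < 0 (assuming positive values)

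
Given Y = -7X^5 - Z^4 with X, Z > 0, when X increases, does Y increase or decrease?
Y decreases

Taking the partial derivative:
∂Y/∂X = -35X^4

∂Y/∂X = -35X^4 < 0 (assuming positive values)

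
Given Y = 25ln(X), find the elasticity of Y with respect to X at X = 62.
Elasticity = 1/ln(62) ≈ 0.2423

Elasticity = (dY/dX) · (X/Y)

dY/dX = 25/X
At X = 62: dY/dX = 25/62, Y = 25·ln(62)

Elasticity = (25/62) · (62 / (25·ln(62))) = 1/ln(62) ≈ 0.2423

Interpretation: for a small percentage change in X, the percentage change in Y is approximately 0.24 times as large.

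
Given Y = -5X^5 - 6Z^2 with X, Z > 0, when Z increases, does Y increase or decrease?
Y decreases

Taking the partial derivative:
∂Y/∂Z = -12Z

∂Y/∂Z = -12Z < 0 (assuming positive values)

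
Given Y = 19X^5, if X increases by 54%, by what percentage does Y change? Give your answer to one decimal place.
766.2%

For Y = 19X^5:
If X → X(1 + 0.54)
Then Y → Y · (1 + 0.54)^5
     ≈ Y · 8.6617

Percentage change = ((1 + 0.54)^5 − 1) × 100% ≈ 766.2%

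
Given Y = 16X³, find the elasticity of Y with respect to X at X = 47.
Elasticity = 3

Elasticity = (dY/dX) · (X/Y)

dY/dX = 48·X²
At X = 47: dY/dX = 106032, Y = 1661168

Elasticity = 106032 · (47 / 1661168) = 3

Interpretation: for a small percentage change in X, the percentage change in Y is approximately 3.00 times as large.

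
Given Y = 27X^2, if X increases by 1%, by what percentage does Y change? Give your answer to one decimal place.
2.0%

For Y = 27X^2:
If X → X(1 + 0.01)
Then Y → Y · (1 + 0.01)^2
     = Y · 1.0201

Percentage change = ((1 + 0.01)^2 − 1) × 100% ≈ 2.0%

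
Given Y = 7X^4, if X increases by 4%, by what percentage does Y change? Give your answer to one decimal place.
17.0%

For Y = 7X^4:
If X → X(1 + 0.04)
Then Y → Y · (1 + 0.04)^4
     ≈ Y · 1.1699

Percentage change = ((1 + 0.04)^4 − 1) × 100% ≈ 17.0%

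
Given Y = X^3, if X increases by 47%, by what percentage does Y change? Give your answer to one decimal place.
217.7%

For Y = X^3:
If X → X(1 + 0.47)
Then Y → Y · (1 + 0.47)^3
     ≈ Y · 3.1765

Percentage change = ((1 + 0.47)^3 − 1) × 100% ≈ 217.7%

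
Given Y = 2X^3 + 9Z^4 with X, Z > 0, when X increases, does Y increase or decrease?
Y increases

Taking the partial derivative:
∂Y/∂X = 6X^2

∂Y/∂X = 6X^2 > 0 (assuming positive values)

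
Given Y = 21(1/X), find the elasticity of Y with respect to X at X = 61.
Elasticity = -1

Elasticity = (dY/dX) · (X/Y)

dY/dX = -21/X²
At X = 61: dY/dX = -21/3721, Y = 21/61

Elasticity = (-21/3721) · (61 / (21/61)) = -1

Interpretation: for a small percentage change in X, the percentage change in Y is approximately -1.00 times as large.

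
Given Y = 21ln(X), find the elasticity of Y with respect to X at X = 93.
Elasticity = 1/ln(93) ≈ 0.2206

Elasticity = (dY/dX) · (X/Y)

dY/dX = 21/X
At X = 93: dY/dX = 7/31, Y = 21·ln(93)

Elasticity = (7/31) · (93 / (21·ln(93))) = 1/ln(93) ≈ 0.2206

Interpretation: for a small percentage change in X, the percentage change in Y is approximately 0.22 times as large.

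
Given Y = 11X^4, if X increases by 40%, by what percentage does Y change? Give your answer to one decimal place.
284.2%

For Y = 11X^4:
If X → X(1 + 0.4)
Then Y → Y · (1 + 0.4)^4
     = Y · 3.8416

Percentage change = ((1 + 0.4)^4 − 1) × 100% ≈ 284.2%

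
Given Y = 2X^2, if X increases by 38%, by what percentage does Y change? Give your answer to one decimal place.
90.4%

For Y = 2X^2:
If X → X(1 + 0.38)
Then Y → Y · (1 + 0.38)^2
     = Y · 1.9044

Percentage change = ((1 + 0.38)^2 − 1) × 100% ≈ 90.4%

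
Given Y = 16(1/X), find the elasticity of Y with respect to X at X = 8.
Elasticity = -1

Elasticity = (dY/dX) · (X/Y)

dY/dX = -16/X²
At X = 8: dY/dX = -1/4, Y = 2

Elasticity = (-1/4) · (8 / 2) = -1

Interpretation: for a small percentage change in X, the percentage change in Y is approximately -1.00 times as large.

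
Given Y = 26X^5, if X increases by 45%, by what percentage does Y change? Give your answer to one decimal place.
541.0%

For Y = 26X^5:
If X → X(1 + 0.45)
Then Y → Y · (1 + 0.45)^5
     ≈ Y · 6.4097

Percentage change = ((1 + 0.45)^5 − 1) × 100% ≈ 541.0%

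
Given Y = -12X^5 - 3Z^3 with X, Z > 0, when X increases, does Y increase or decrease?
Y decreases

Taking the partial derivative:
∂Y/∂X = -60X^4

∂Y/∂X = -60X^4 < 0 (assuming positive values)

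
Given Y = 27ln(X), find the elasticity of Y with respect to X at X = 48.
Elasticity = 1/ln(48) ≈ 0.2583

Elasticity = (dY/dX) · (X/Y)

dY/dX = 27/X
At X = 48: dY/dX = 9/16, Y = 27·ln(48)

Elasticity = (9/16) · (48 / (27·ln(48))) = 1/ln(48) ≈ 0.2583

Interpretation: for a small percentage change in X, the percentage change in Y is approximately 0.26 times as large.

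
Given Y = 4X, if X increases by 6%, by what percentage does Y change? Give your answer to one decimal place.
6.0%

For Y = 4X:
If X → X(1 + 0.06)
Then Y → Y · (1 + 0.06)^1
     = Y · 1.0600

Percentage change = ((1 + 0.06)^1 − 1) × 100% = 6.0%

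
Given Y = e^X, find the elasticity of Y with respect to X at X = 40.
Elasticity = 40

Elasticity = (dY/dX) · (X/Y)

dY/dX = e^X
At X = 40: dY/dX = e^40, Y = e^40

Elasticity = (e^40) · (40 / (e^40)) = 40

Interpretation: for a small percentage change in X, the percentage change in Y is approximately 40.00 times as large.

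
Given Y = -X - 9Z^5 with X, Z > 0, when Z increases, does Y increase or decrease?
Y decreases

Taking the partial derivative:
∂Y/∂Z = -45Z^4

∂Y/∂Z = -45Z^4 < 0 (assuming positive values)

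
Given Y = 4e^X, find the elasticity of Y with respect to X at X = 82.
Elasticity = 82

Elasticity = (dY/dX) · (X/Y)

dY/dX = 4·e^X
At X = 82: dY/dX = 4·e^82, Y = 4·e^82

Elasticity = (4·e^82) · (82 / (4·e^82)) = 82

Interpretation: for a small percentage change in X, the percentage change in Y is approximately 82.00 times as large.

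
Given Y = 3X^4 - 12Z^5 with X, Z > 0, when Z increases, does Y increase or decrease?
Y decreases

Taking the partial derivative:
∂Y/∂Z = -60Z^4

∂Y/∂Z = -60Z^4 < 0 (assuming positive values)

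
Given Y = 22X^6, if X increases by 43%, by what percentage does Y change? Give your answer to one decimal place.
755.1%

For Y = 22X^6:
If X → X(1 + 0.43)
Then Y → Y · (1 + 0.43)^6
     ≈ Y · 8.5510

Percentage change = ((1 + 0.43)^6 − 1) × 100% ≈ 755.1%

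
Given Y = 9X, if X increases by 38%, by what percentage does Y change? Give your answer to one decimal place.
38.0%

For Y = 9X:
If X → X(1 + 0.38)
Then Y → Y · (1 + 0.38)^1
     = Y · 1.3800

Percentage change = ((1 + 0.38)^1 − 1) × 100% = 38.0%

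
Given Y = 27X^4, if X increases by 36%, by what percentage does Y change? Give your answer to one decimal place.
242.1%

For Y = 27X^4:
If X → X(1 + 0.36)
Then Y → Y · (1 + 0.36)^4
     ≈ Y · 3.4210

Percentage change = ((1 + 0.36)^4 − 1) × 100% ≈ 242.1%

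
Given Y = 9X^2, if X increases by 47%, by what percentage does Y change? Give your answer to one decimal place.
116.1%

For Y = 9X^2:
If X → X(1 + 0.47)
Then Y → Y · (1 + 0.47)^2
     = Y · 2.1609

Percentage change = ((1 + 0.47)^2 − 1) × 100% ≈ 116.1%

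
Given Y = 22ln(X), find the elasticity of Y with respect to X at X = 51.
Elasticity = 1/ln(51) ≈ 0.2543

Elasticity = (dY/dX) · (X/Y)

dY/dX = 22/X
At X = 51: dY/dX = 22/51, Y = 22·ln(51)

Elasticity = (22/51) · (51 / (22·ln(51))) = 1/ln(51) ≈ 0.2543

Interpretation: for a small percentage change in X, the percentage change in Y is approximately 0.25 times as large.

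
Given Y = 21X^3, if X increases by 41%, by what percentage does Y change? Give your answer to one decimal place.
180.3%

For Y = 21X^3:
If X → X(1 + 0.41)
Then Y → Y · (1 + 0.41)^3
     ≈ Y · 2.8032

Percentage change = ((1 + 0.41)^3 − 1) × 100% ≈ 180.3%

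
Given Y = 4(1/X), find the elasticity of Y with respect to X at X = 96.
Elasticity = -1

Elasticity = (dY/dX) · (X/Y)

dY/dX = -4/X²
At X = 96: dY/dX = -1/2304, Y = 1/24

Elasticity = (-1/2304) · (96 / (1/24)) = -1

Interpretation: for a small percentage change in X, the percentage change in Y is approximately -1.00 times as large.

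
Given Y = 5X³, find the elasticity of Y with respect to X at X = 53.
Elasticity = 3

Elasticity = (dY/dX) · (X/Y)

dY/dX = 15·X²
At X = 53: dY/dX = 42135, Y = 744385

Elasticity = 42135 · (53 / 744385) = 3

Interpretation: for a small percentage change in X, the percentage change in Y is approximately 3.00 times as large.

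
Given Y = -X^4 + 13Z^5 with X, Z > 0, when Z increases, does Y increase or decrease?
Y increases

Taking the partial derivative:
∂Y/∂Z = 65Z^4

∂Y/∂Z = 65Z^4 > 0 (assuming positive values)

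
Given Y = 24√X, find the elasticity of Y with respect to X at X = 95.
Elasticity = 1/2

Elasticity = (dY/dX) · (X/Y)

dY/dX = 12/√X
At X = 95: dY/dX = 12·√95/95, Y = 24·√95

Elasticity = (12·√95/95) · (95 / (24·√95)) = 1/2

Interpretation: for a small percentage change in X, the percentage change in Y is approximately 0.50 times as large.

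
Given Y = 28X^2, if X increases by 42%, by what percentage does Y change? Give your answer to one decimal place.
101.6%

For Y = 28X^2:
If X → X(1 + 0.42)
Then Y → Y · (1 + 0.42)^2
     = Y · 2.0164

Percentage change = ((1 + 0.42)^2 − 1) × 100% ≈ 101.6%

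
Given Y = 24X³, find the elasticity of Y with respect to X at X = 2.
Elasticity = 3

Elasticity = (dY/dX) · (X/Y)

dY/dX = 72·X²
At X = 2: dY/dX = 288, Y = 192

Elasticity = 288 · (2 / 192) = 3

Interpretation: for a small percentage change in X, the percentage change in Y is approximately 3.00 times as large.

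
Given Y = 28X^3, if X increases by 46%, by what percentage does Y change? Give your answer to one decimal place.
211.2%

For Y = 28X^3:
If X → X(1 + 0.46)
Then Y → Y · (1 + 0.46)^3
     ≈ Y · 3.1121

Percentage change = ((1 + 0.46)^3 − 1) × 100% ≈ 211.2%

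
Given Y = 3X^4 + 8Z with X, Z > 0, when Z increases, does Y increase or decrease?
Y increases

Taking the partial derivative:
∂Y/∂Z = 8

∂Y/∂Z = 8 > 0 (assuming positive values)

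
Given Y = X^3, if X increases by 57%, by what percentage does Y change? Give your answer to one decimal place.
287.0%

For Y = X^3:
If X → X(1 + 0.57)
Then Y → Y · (1 + 0.57)^3
     ≈ Y · 3.8699

Percentage change = ((1 + 0.57)^3 − 1) × 100% ≈ 287.0%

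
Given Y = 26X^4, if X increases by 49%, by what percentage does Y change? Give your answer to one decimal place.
392.9%

For Y = 26X^4:
If X → X(1 + 0.49)
Then Y → Y · (1 + 0.49)^4
     ≈ Y · 4.9288

Percentage change = ((1 + 0.49)^4 − 1) × 100% ≈ 392.9%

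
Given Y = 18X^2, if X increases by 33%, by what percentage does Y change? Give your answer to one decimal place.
76.9%

For Y = 18X^2:
If X → X(1 + 0.33)
Then Y → Y · (1 + 0.33)^2
     = Y · 1.7689

Percentage change = ((1 + 0.33)^2 − 1) × 100% ≈ 76.9%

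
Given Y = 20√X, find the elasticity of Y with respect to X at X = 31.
Elasticity = 1/2

Elasticity = (dY/dX) · (X/Y)

dY/dX = 10/√X
At X = 31: dY/dX = 10·√31/31, Y = 20·√31

Elasticity = (10·√31/31) · (31 / (20·√31)) = 1/2

Interpretation: for a small percentage change in X, the percentage change in Y is approximately 0.50 times as large.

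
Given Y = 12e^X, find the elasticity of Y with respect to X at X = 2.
Elasticity = 2

Elasticity = (dY/dX) · (X/Y)

dY/dX = 12·e^X
At X = 2: dY/dX = 12·e^2, Y = 12·e^2

Elasticity = (12·e^2) · (2 / (12·e^2)) = 2

Interpretation: for a small percentage change in X, the percentage change in Y is approximately 2.00 times as large.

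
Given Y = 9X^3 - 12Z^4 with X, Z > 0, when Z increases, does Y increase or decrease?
Y decreases

Taking the partial derivative:
∂Y/∂Z = -48Z^3

∂Y/∂Z = -48Z^3 < 0 (assuming positive values)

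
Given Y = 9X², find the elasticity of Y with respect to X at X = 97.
Elasticity = 2

Elasticity = (dY/dX) · (X/Y)

dY/dX = 18·X
At X = 97: dY/dX = 1746, Y = 84681

Elasticity = 1746 · (97 / 84681) = 2

Interpretation: for a small percentage change in X, the percentage change in Y is approximately 2.00 times as large.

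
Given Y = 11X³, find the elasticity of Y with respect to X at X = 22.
Elasticity = 3

Elasticity = (dY/dX) · (X/Y)

dY/dX = 33·X²
At X = 22: dY/dX = 15972, Y = 117128

Elasticity = 15972 · (22 / 117128) = 3

Interpretation: for a small percentage change in X, the percentage change in Y is approximately 3.00 times as large.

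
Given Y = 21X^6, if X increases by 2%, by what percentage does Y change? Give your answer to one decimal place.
12.6%

For Y = 21X^6:
If X → X(1 + 0.02)
Then Y → Y · (1 + 0.02)^6
     ≈ Y · 1.1262

Percentage change = ((1 + 0.02)^6 − 1) × 100% ≈ 12.6%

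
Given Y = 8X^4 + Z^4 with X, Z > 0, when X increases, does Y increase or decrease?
Y increases

Taking the partial derivative:
∂Y/∂X = 32X^3

∂Y/∂X = 32X^3 > 0 (assuming positive values)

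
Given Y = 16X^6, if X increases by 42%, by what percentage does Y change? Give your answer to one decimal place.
719.8%

For Y = 16X^6:
If X → X(1 + 0.42)
Then Y → Y · (1 + 0.42)^6
     ≈ Y · 8.1984

Percentage change = ((1 + 0.42)^6 − 1) × 100% ≈ 719.8%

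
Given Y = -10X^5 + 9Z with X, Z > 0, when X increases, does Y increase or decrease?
Y decreases

Taking the partial derivative:
∂Y/∂X = -50X^4

∂Y/∂X = -50X^4 < 0 (assuming positive values)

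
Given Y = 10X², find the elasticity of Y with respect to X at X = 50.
Elasticity = 2

Elasticity = (dY/dX) · (X/Y)

dY/dX = 20·X
At X = 50: dY/dX = 1000, Y = 25000

Elasticity = 1000 · (50 / 25000) = 2

Interpretation: for a small percentage change in X, the percentage change in Y is approximately 2.00 times as large.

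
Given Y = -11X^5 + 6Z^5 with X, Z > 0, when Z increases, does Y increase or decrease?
Y increases

Taking the partial derivative:
∂Y/∂Z = 30Z^4

∂Y/∂Z = 30Z^4 > 0 (assuming positive values)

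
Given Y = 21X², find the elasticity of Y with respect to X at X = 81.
Elasticity = 2

Elasticity = (dY/dX) · (X/Y)

dY/dX = 42·X
At X = 81: dY/dX = 3402, Y = 137781

Elasticity = 3402 · (81 / 137781) = 2

Interpretation: for a small percentage change in X, the percentage change in Y is approximately 2.00 times as large.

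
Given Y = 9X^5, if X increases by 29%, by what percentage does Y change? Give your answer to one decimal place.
257.2%

For Y = 9X^5:
If X → X(1 + 0.29)
Then Y → Y · (1 + 0.29)^5
     ≈ Y · 3.5723

Percentage change = ((1 + 0.29)^5 − 1) × 100% ≈ 257.2%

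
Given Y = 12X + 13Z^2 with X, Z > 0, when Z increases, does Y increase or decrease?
Y increases

Taking the partial derivative:
∂Y/∂Z = 26Z

∂Y/∂Z = 26Z > 0 (assuming positive values)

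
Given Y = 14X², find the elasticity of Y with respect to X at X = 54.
Elasticity = 2

Elasticity = (dY/dX) · (X/Y)

dY/dX = 28·X
At X = 54: dY/dX = 1512, Y = 40824

Elasticity = 1512 · (54 / 40824) = 2

Interpretation: for a small percentage change in X, the percentage change in Y is approximately 2.00 times as large.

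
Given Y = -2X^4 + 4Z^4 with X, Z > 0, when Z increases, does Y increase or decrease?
Y increases

Taking the partial derivative:
∂Y/∂Z = 16Z^3

∂Y/∂Z = 16Z^3 > 0 (assuming positive values)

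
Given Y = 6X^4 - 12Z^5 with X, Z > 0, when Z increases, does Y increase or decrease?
Y decreases

Taking the partial derivative:
∂Y/∂Z = -60Z^4

∂Y/∂Z = -60Z^4 < 0 (assuming positive values)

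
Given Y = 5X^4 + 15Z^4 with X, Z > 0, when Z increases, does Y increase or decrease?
Y increases

Taking the partial derivative:
∂Y/∂Z = 60Z^3

∂Y/∂Z = 60Z^3 > 0 (assuming positive values)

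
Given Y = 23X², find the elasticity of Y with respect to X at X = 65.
Elasticity = 2

Elasticity = (dY/dX) · (X/Y)

dY/dX = 46·X
At X = 65: dY/dX = 2990, Y = 97175

Elasticity = 2990 · (65 / 97175) = 2

Interpretation: for a small percentage change in X, the percentage change in Y is approximately 2.00 times as large.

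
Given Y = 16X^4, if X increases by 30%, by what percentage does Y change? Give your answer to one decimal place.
185.6%

For Y = 16X^4:
If X → X(1 + 0.3)
Then Y → Y · (1 + 0.3)^4
     = Y · 2.8561

Percentage change = ((1 + 0.3)^4 − 1) × 100% ≈ 185.6%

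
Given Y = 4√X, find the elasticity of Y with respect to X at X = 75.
Elasticity = 1/2

Elasticity = (dY/dX) · (X/Y)

dY/dX = 2/√X
At X = 75: dY/dX = 2·√3/15, Y = 20·√3

Elasticity = (2·√3/15) · (75 / (20·√3)) = 1/2

Interpretation: for a small percentage change in X, the percentage change in Y is approximately 0.50 times as large.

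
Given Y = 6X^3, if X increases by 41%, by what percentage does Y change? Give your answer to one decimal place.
180.3%

For Y = 6X^3:
If X → X(1 + 0.41)
Then Y → Y · (1 + 0.41)^3
     ≈ Y · 2.8032

Percentage change = ((1 + 0.41)^3 − 1) × 100% ≈ 180.3%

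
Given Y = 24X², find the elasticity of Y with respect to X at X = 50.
Elasticity = 2

Elasticity = (dY/dX) · (X/Y)

dY/dX = 48·X
At X = 50: dY/dX = 2400, Y = 60000

Elasticity = 2400 · (50 / 60000) = 2

Interpretation: for a small percentage change in X, the percentage change in Y is approximately 2.00 times as large.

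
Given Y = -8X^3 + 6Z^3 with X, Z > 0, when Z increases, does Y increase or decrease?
Y increases

Taking the partial derivative:
∂Y/∂Z = 18Z^2

∂Y/∂Z = 18Z^2 > 0 (assuming positive values)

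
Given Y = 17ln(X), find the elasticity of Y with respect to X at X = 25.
Elasticity = 1/ln(25) ≈ 0.3107

Elasticity = (dY/dX) · (X/Y)

dY/dX = 17/X
At X = 25: dY/dX = 17/25, Y = 17·ln(25)

Elasticity = (17/25) · (25 / (17·ln(25))) = 1/ln(25) ≈ 0.3107

Interpretation: for a small percentage change in X, the percentage change in Y is approximately 0.31 times as large.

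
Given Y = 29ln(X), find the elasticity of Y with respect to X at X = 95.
Elasticity = 1/ln(95) ≈ 0.2196

Elasticity = (dY/dX) · (X/Y)

dY/dX = 29/X
At X = 95: dY/dX = 29/95, Y = 29·ln(95)

Elasticity = (29/95) · (95 / (29·ln(95))) = 1/ln(95) ≈ 0.2196

Interpretation: for a small percentage change in X, the percentage change in Y is approximately 0.22 times as large.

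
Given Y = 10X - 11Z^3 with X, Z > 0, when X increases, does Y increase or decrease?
Y increases

Taking the partial derivative:
∂Y/∂X = 10

∂Y/∂X = 10 > 0 (assuming positive values)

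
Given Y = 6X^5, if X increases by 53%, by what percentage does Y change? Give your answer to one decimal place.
738.4%

For Y = 6X^5:
If X → X(1 + 0.53)
Then Y → Y · (1 + 0.53)^5
     ≈ Y · 8.3841

Percentage change = ((1 + 0.53)^5 − 1) × 100% ≈ 738.4%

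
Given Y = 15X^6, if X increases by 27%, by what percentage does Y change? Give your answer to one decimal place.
319.6%

For Y = 15X^6:
If X → X(1 + 0.27)
Then Y → Y · (1 + 0.27)^6
     ≈ Y · 4.1959

Percentage change = ((1 + 0.27)^6 − 1) × 100% ≈ 319.6%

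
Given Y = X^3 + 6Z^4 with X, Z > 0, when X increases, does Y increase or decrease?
Y increases

Taking the partial derivative:
∂Y/∂X = 3X^2

∂Y/∂X = 3X^2 > 0 (assuming positive values)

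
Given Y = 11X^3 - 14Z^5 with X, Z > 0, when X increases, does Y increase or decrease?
Y increases

Taking the partial derivative:
∂Y/∂X = 33X^2

∂Y/∂X = 33X^2 > 0 (assuming positive values)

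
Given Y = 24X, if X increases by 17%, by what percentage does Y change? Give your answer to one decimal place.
17.0%

For Y = 24X:
If X → X(1 + 0.17)
Then Y → Y · (1 + 0.17)^1
     = Y · 1.1700

Percentage change = ((1 + 0.17)^1 − 1) × 100% = 17.0%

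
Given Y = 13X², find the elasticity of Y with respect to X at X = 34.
Elasticity = 2

Elasticity = (dY/dX) · (X/Y)

dY/dX = 26·X
At X = 34: dY/dX = 884, Y = 15028

Elasticity = 884 · (34 / 15028) = 2

Interpretation: for a small percentage change in X, the percentage change in Y is approximately 2.00 times as large.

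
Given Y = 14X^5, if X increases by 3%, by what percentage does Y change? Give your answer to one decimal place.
15.9%

For Y = 14X^5:
If X → X(1 + 0.03)
Then Y → Y · (1 + 0.03)^5
     ≈ Y · 1.1593

Percentage change = ((1 + 0.03)^5 − 1) × 100% ≈ 15.9%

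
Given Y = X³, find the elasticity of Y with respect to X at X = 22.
Elasticity = 3

Elasticity = (dY/dX) · (X/Y)

dY/dX = 3·X²
At X = 22: dY/dX = 1452, Y = 10648

Elasticity = 1452 · (22 / 10648) = 3

Interpretation: for a small percentage change in X, the percentage change in Y is approximately 3.00 times as large.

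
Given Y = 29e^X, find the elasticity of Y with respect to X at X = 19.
Elasticity = 19

Elasticity = (dY/dX) · (X/Y)

dY/dX = 29·e^X
At X = 19: dY/dX = 29·e^19, Y = 29·e^19

Elasticity = (29·e^19) · (19 / (29·e^19)) = 19

Interpretation: for a small percentage change in X, the percentage change in Y is approximately 19.00 times as large.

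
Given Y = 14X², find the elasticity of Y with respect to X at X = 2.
Elasticity = 2

Elasticity = (dY/dX) · (X/Y)

dY/dX = 28·X
At X = 2: dY/dX = 56, Y = 56

Elasticity = 56 · (2 / 56) = 2

Interpretation: for a small percentage change in X, the percentage change in Y is approximately 2.00 times as large.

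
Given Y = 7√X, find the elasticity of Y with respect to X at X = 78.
Elasticity = 1/2

Elasticity = (dY/dX) · (X/Y)

dY/dX = 7/(2·√X)
At X = 78: dY/dX = 7·√78/156, Y = 7·√78

Elasticity = (7·√78/156) · (78 / (7·√78)) = 1/2

Interpretation: for a small percentage change in X, the percentage change in Y is approximately 0.50 times as large.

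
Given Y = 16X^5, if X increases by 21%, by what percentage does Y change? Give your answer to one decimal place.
159.4%

For Y = 16X^5:
If X → X(1 + 0.21)
Then Y → Y · (1 + 0.21)^5
     ≈ Y · 2.5937

Percentage change = ((1 + 0.21)^5 − 1) × 100% ≈ 159.4%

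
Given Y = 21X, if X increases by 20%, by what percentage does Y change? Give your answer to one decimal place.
20.0%

For Y = 21X:
If X → X(1 + 0.2)
Then Y → Y · (1 + 0.2)^1
     = Y · 1.2000

Percentage change = ((1 + 0.2)^1 − 1) × 100% = 20.0%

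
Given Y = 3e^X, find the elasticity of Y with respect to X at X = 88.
Elasticity = 88

Elasticity = (dY/dX) · (X/Y)

dY/dX = 3·e^X
At X = 88: dY/dX = 3·e^88, Y = 3·e^88

Elasticity = (3·e^88) · (88 / (3·e^88)) = 88

Interpretation: for a small percentage change in X, the percentage change in Y is approximately 88.00 times as large.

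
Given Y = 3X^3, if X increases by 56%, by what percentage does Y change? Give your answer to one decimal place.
279.6%

For Y = 3X^3:
If X → X(1 + 0.56)
Then Y → Y · (1 + 0.56)^3
     ≈ Y · 3.7964

Percentage change = ((1 + 0.56)^3 − 1) × 100% ≈ 279.6%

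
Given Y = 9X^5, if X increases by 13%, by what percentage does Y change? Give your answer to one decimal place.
84.2%

For Y = 9X^5:
If X → X(1 + 0.13)
Then Y → Y · (1 + 0.13)^5
     ≈ Y · 1.8424

Percentage change = ((1 + 0.13)^5 − 1) × 100% ≈ 84.2%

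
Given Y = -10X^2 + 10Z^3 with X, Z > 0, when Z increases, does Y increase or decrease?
Y increases

Taking the partial derivative:
∂Y/∂Z = 30Z^2

∂Y/∂Z = 30Z^2 > 0 (assuming positive values)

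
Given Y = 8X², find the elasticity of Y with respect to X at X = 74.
Elasticity = 2

Elasticity = (dY/dX) · (X/Y)

dY/dX = 16·X
At X = 74: dY/dX = 1184, Y = 43808

Elasticity = 1184 · (74 / 43808) = 2

Interpretation: for a small percentage change in X, the percentage change in Y is approximately 2.00 times as large.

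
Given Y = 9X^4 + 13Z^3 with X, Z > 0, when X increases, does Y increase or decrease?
Y increases

Taking the partial derivative:
∂Y/∂X = 36X^3

∂Y/∂X = 36X^3 > 0 (assuming positive values)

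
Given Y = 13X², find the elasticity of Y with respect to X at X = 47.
Elasticity = 2

Elasticity = (dY/dX) · (X/Y)

dY/dX = 26·X
At X = 47: dY/dX = 1222, Y = 28717

Elasticity = 1222 · (47 / 28717) = 2

Interpretation: for a small percentage change in X, the percentage change in Y is approximately 2.00 times as large.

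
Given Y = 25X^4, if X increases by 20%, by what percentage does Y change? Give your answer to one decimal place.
107.4%

For Y = 25X^4:
If X → X(1 + 0.2)
Then Y → Y · (1 + 0.2)^4
     = Y · 2.0736

Percentage change = ((1 + 0.2)^4 − 1) × 100% ≈ 107.4%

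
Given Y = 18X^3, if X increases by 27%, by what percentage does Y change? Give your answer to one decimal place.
104.8%

For Y = 18X^3:
If X → X(1 + 0.27)
Then Y → Y · (1 + 0.27)^3
     ≈ Y · 2.0484

Percentage change = ((1 + 0.27)^3 − 1) × 100% ≈ 104.8%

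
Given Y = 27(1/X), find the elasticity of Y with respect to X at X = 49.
Elasticity = -1

Elasticity = (dY/dX) · (X/Y)

dY/dX = -27/X²
At X = 49: dY/dX = -27/2401, Y = 27/49

Elasticity = (-27/2401) · (49 / (27/49)) = -1

Interpretation: for a small percentage change in X, the percentage change in Y is approximately -1.00 times as large.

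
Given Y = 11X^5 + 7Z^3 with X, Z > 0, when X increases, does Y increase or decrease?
Y increases

Taking the partial derivative:
∂Y/∂X = 55X^4

∂Y/∂X = 55X^4 > 0 (assuming positive values)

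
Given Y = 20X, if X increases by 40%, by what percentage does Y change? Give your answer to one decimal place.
40.0%

For Y = 20X:
If X → X(1 + 0.4)
Then Y → Y · (1 + 0.4)^1
     = Y · 1.4000

Percentage change = ((1 + 0.4)^1 − 1) × 100% = 40.0%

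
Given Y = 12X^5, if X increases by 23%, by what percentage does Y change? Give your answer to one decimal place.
181.5%

For Y = 12X^5:
If X → X(1 + 0.23)
Then Y → Y · (1 + 0.23)^5
     ≈ Y · 2.8153

Percentage change = ((1 + 0.23)^5 − 1) × 100% ≈ 181.5%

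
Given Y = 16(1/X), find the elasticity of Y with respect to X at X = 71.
Elasticity = -1

Elasticity = (dY/dX) · (X/Y)

dY/dX = -16/X²
At X = 71: dY/dX = -16/5041, Y = 16/71

Elasticity = (-16/5041) · (71 / (16/71)) = -1

Interpretation: for a small percentage change in X, the percentage change in Y is approximately -1.00 times as large.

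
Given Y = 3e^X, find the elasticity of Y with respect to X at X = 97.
Elasticity = 97

Elasticity = (dY/dX) · (X/Y)

dY/dX = 3·e^X
At X = 97: dY/dX = 3·e^97, Y = 3·e^97

Elasticity = (3·e^97) · (97 / (3·e^97)) = 97

Interpretation: for a small percentage change in X, the percentage change in Y is approximately 97.00 times as large.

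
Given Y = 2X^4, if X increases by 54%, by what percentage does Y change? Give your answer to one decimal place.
462.4%

For Y = 2X^4:
If X → X(1 + 0.54)
Then Y → Y · (1 + 0.54)^4
     ≈ Y · 5.6245

Percentage change = ((1 + 0.54)^4 − 1) × 100% ≈ 462.4%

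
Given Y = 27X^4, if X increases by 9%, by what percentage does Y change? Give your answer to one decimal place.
41.2%

For Y = 27X^4:
If X → X(1 + 0.09)
Then Y → Y · (1 + 0.09)^4
     ≈ Y · 1.4116

Percentage change = ((1 + 0.09)^4 − 1) × 100% ≈ 41.2%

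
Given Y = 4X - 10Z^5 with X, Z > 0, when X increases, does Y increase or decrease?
Y increases

Taking the partial derivative:
∂Y/∂X = 4

∂Y/∂X = 4 > 0 (assuming positive values)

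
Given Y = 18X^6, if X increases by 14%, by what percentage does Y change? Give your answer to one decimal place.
119.5%

For Y = 18X^6:
If X → X(1 + 0.14)
Then Y → Y · (1 + 0.14)^6
     ≈ Y · 2.1950

Percentage change = ((1 + 0.14)^6 − 1) × 100% ≈ 119.5%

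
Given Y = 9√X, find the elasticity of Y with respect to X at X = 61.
Elasticity = 1/2

Elasticity = (dY/dX) · (X/Y)

dY/dX = 9/(2·√X)
At X = 61: dY/dX = 9·√61/122, Y = 9·√61

Elasticity = (9·√61/122) · (61 / (9·√61)) = 1/2

Interpretation: for a small percentage change in X, the percentage change in Y is approximately 0.50 times as large.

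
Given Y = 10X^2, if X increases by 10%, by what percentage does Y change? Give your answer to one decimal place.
21.0%

For Y = 10X^2:
If X → X(1 + 0.1)
Then Y → Y · (1 + 0.1)^2
     = Y · 1.2100

Percentage change = ((1 + 0.1)^2 − 1) × 100% = 21.0%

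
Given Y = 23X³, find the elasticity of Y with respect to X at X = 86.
Elasticity = 3

Elasticity = (dY/dX) · (X/Y)

dY/dX = 69·X²
At X = 86: dY/dX = 510324, Y = 14629288

Elasticity = 510324 · (86 / 14629288) = 3

Interpretation: for a small percentage change in X, the percentage change in Y is approximately 3.00 times as large.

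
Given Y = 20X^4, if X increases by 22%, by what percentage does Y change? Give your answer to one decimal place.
121.5%

For Y = 20X^4:
If X → X(1 + 0.22)
Then Y → Y · (1 + 0.22)^4
     ≈ Y · 2.2153

Percentage change = ((1 + 0.22)^4 − 1) × 100% ≈ 121.5%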